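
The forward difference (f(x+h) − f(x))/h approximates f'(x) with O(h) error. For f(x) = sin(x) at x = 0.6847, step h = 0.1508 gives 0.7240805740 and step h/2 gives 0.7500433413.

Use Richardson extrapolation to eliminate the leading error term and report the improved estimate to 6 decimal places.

0.776006

Method order is 1; weight 2^1 = 2.
Top: 2(0.7500433413) − (0.7240805740) = 0.7760061086
Divide by 2^1 − 1 = 1.
0.7760061086 ÷ 1 = 0.7760061086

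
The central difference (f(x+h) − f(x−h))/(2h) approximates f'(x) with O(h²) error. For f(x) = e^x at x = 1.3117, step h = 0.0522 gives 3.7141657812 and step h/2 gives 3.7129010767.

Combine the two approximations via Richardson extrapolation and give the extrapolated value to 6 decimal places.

r = 2: numerator weight 4, denominator 3.
Numerator 4 × A(h/2) − A(h) = 4 × 3.7129010767 − 3.7141657812 = 11.1374385256
Extrapolated: 11.1374385256 / 3 = 3.7124795085
Shift from A(h/2): −0.0004215682.

3.712480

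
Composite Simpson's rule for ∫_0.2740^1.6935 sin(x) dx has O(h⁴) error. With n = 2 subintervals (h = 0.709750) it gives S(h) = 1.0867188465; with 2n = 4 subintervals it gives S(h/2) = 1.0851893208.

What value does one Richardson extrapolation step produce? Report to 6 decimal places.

1.085087

With r = 4 the leading error scales as h^4, so the weight is 2^4 = 16.
16×1.0851893208 − 1.0867188465 = 16.2763102863
Divide by 2^4 − 1 = 15.
(16×1.0851893208 − 1.0867188465)/(16 − 1) = 1.0850873524
Correction |R − A(h/2)| = 1.020e-04; gap |A(h/2) − A(h)| = 1.530e-03.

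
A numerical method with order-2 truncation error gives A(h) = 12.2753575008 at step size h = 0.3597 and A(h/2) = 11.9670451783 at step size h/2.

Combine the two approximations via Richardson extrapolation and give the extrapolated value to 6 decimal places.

11.864274

With r = 2 the leading error scales as h^2, so the weight is 2^2 = 4.
4×11.9670451783 − 12.2753575008 = 35.5928232124
Divide by 2^2 − 1 = 3.
35.5928232124 ÷ 3 = 11.8642744041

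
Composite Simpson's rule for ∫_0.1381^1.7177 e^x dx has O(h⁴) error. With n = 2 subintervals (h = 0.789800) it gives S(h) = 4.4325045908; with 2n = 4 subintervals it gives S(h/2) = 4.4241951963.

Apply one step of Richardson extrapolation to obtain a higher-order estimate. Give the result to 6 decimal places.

Order 4 gives 2^r = 16 and 2^r − 1 = 15.
Difference of the inputs: 4.4241951963 − 4.4325045908 = -0.0083093945
Divide by 2^4 − 1 = 15: (-0.0083093945)/15 = -0.0005539596
R = A(h/2) + (A(h/2) − A(h))/15 = 4.4241951963 − 0.0005539596 = 4.4236412367
Correction |R − A(h/2)| = 5.540e-04; gap |A(h/2) − A(h)| = 8.309e-03.

4.423641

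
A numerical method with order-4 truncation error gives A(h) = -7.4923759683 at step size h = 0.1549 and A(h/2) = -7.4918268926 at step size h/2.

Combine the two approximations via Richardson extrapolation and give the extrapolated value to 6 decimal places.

r = 4, so 2^r = 16.
Numerator 16×A(h/2) − A(h) = 16×(-7.4918268926) − (-7.4923759683) = -112.3768543133
(16×(-7.4918268926) − (-7.4923759683))/(16 − 1) = -7.4917902876
Gap between inputs: 5.491e-04; correction applied: +0.0000366050.

-7.491790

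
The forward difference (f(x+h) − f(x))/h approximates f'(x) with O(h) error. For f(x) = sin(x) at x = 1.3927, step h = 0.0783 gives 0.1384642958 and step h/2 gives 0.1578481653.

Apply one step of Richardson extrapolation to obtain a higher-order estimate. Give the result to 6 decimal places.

0.177232

Error is O(h^1); halving h shrinks it by 2^1 = 2.
2^1 × A(h/2) = 0.3156963306; minus A(h) gives 0.1772320348.
Extrapolated: 0.1772320348 / 1 = 0.1772320348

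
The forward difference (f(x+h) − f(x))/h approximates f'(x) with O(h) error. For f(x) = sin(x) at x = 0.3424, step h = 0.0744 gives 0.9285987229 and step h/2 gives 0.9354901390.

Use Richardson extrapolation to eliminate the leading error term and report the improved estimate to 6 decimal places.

0.942382

Leading term ∝ h^1; use weight 2 = 2^1.
Weighted: 1.8709802780 − 0.9285987229 = 0.9423815551
Divide by 2^1 − 1 = 1.
Result: 0.9423815551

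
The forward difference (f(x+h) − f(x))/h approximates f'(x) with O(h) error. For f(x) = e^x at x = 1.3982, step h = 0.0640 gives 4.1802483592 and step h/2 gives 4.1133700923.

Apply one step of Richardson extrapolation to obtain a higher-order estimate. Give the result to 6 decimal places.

4.046492

Order 1 gives 2^r = 2 and 2^r − 1 = 1.
2·4.1133700923 = 8.2267401846; 8.2267401846 − 4.1802483592 = 4.0464918254
4.0464918254 ÷ 1 = 4.0464918254
Gap between inputs: 6.688e-02; correction applied: −0.0668782669.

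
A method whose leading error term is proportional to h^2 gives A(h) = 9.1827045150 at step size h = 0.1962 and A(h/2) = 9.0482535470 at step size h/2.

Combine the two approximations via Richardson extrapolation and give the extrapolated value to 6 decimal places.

r = 2: numerator weight 4, denominator 3.
4*9.0482535470 − 9.1827045150 = 27.0103096730
Extrapolated: 27.0103096730 / 3 = 9.0034365577
Correction |R − A(h/2)| = 4.482e-02; gap |A(h/2) − A(h)| = 1.345e-01.

9.003437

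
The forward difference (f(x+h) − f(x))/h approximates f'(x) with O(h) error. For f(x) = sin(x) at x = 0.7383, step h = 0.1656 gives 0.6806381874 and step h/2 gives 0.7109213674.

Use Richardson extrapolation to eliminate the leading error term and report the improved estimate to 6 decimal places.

Error is O(h^1); halving h shrinks it by 2^1 = 2.
Weighted: 1.4218427348 − 0.6806381874 = 0.7412045474
Divide by 2^1 − 1 = 1.
R = 0.7412045474/1 = 0.7412045474

0.741205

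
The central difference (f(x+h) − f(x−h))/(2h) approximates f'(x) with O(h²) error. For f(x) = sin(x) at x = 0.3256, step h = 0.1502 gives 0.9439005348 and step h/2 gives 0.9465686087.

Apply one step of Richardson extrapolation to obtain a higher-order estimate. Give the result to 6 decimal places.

0.947458

Leading term ∝ h^2; use weight 4 = 2^2.
4×0.9465686087 = 3.7862744348; 3.7862744348 − 0.9439005348 = 2.8423739000
Divide by 2^2 − 1 = 3.
R = 2.8423739000/3 = 0.9474579667
Correction |R − A(h/2)| = 8.894e-04; gap |A(h/2) − A(h)| = 2.668e-03.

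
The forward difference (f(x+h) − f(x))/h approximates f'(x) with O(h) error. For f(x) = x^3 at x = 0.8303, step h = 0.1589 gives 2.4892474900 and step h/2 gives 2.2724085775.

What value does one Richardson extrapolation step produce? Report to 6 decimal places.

The method has order 1: 2^1 = 2.
2 × 2.2724085775 = 4.5448171550; subtract 2.4892474900 → 2.0555696650
2.0555696650 ÷ 1 = 2.0555696650

2.055570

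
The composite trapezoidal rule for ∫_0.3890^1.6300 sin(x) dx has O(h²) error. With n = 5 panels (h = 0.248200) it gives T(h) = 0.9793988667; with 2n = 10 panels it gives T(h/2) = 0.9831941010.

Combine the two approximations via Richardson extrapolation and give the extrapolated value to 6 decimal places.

Method order is 2; weight 2^2 = 4.
Difference of the inputs: 0.9831941010 − 0.9793988667 = 0.0037952343
Divide by 2^2 − 1 = 3: 0.0037952343/3 = 0.0012650781
R = 0.9831941010 + 0.0012650781 = 0.9844591791

0.984459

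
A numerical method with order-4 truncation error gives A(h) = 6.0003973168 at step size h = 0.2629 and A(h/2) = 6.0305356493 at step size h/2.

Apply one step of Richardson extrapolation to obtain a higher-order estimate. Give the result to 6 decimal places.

6.032545

Order 4 gives 2^r = 16 and 2^r − 1 = 15.
16 × 6.0305356493 = 96.4885703888; subtract 6.0003973168 → 90.4881730720
Extrapolated: 90.4881730720 / 15 = 6.0325448715
Gap between inputs: 3.014e-02; correction applied: +0.0020092222.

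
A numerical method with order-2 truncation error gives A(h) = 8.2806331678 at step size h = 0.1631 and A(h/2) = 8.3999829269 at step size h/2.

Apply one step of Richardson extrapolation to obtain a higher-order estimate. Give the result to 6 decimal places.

8.439766

The method has order 2: 2^2 = 4.
Top: 4(8.3999829269) − (8.2806331678) = 25.3192985398
R = 25.3192985398/3 = 8.4397661799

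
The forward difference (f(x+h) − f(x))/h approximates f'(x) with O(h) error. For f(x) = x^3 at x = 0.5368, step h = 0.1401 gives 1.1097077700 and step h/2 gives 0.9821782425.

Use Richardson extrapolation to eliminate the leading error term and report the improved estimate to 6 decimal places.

With r = 1 the leading error scales as h^1, so the weight is 2^1 = 2.
Difference of the inputs: 0.9821782425 − 1.1097077700 = -0.1275295275
Divide by 2^1 − 1 = 1: (-0.1275295275)/1 = -0.1275295275
R = 0.9821782425 − 0.1275295275 = 0.8546487150

0.854649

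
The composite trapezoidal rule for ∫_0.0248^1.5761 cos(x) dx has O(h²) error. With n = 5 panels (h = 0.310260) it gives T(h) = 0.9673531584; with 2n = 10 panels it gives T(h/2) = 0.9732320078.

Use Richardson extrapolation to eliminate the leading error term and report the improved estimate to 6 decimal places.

0.975192

r = 2: numerator weight 4, denominator 3.
Top: 4(0.9732320078) − (0.9673531584) = 2.9255748728
2.9255748728 ÷ 3 = 0.9751916243
Correction |R − A(h/2)| = 1.960e-03; gap |A(h/2) − A(h)| = 5.879e-03.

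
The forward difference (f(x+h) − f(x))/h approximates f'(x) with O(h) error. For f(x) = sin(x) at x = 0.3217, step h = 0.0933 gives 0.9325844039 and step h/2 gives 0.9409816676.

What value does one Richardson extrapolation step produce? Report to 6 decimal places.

r = 1, so 2^r = 2.
A(h/2) − A(h) = 0.9409816676 − 0.9325844039 = 0.0083972637
Correction (A(h/2) − A(h))/(2 − 1) = 0.0083972637/1 = 0.0083972637
R = A(h/2) + (A(h/2) − A(h))/1 = 0.9409816676 + 0.0083972637 = 0.9493789313

0.949379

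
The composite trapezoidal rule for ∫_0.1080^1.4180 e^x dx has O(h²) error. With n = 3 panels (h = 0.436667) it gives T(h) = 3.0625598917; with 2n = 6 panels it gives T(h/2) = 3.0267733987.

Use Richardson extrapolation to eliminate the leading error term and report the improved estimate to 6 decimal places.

3.014845

r = 2, so 2^r = 4.
Numerator 4*A(h/2) − A(h) = 4*3.0267733987 − 3.0625598917 = 9.0445337031
(4*3.0267733987 − 3.0625598917)/(4 − 1) = 3.0148445677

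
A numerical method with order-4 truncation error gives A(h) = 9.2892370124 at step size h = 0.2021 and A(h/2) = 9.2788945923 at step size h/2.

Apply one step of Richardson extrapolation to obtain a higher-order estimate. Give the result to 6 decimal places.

r = 4: numerator weight 16, denominator 15.
Weighted: 148.4623134768 − 9.2892370124 = 139.1730764644
Divide by 2^4 − 1 = 15.
139.1730764644 ÷ 15 = 9.2782050976

9.278205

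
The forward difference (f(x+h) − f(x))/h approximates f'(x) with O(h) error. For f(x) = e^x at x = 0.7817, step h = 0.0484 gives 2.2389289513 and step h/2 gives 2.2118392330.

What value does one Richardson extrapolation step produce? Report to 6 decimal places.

2.184750

r = 1: numerator weight 2, denominator 1.
A(h/2) − A(h) = 2.2118392330 − 2.2389289513 = -0.0270897183
Correction (A(h/2) − A(h))/(2 − 1) = (-0.0270897183)/1 = -0.0270897183
R = A(h/2) + (A(h/2) − A(h))/1 = 2.2118392330 − 0.0270897183 = 2.1847495147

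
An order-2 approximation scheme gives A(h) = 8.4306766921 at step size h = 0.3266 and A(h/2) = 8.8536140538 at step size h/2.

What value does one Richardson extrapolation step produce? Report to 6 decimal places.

With r = 2 the leading error scales as h^2, so the weight is 2^2 = 4.
Numerator 4 × A(h/2) − A(h) = 4 × 8.8536140538 − 8.4306766921 = 26.9837795231
Extrapolated: 26.9837795231 / 3 = 8.9945931744
Correction |R − A(h/2)| = 1.410e-01; gap |A(h/2) − A(h)| = 4.229e-01.

8.994593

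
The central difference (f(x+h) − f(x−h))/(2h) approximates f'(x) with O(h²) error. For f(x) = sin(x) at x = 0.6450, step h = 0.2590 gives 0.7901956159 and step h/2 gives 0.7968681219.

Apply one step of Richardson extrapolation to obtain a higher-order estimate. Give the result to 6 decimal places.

0.799092

Error is O(h^2); halving h shrinks it by 2^2 = 4.
Difference of the inputs: 0.7968681219 − 0.7901956159 = 0.0066725060
Correction (A(h/2) − A(h))/(4 − 1) = 0.0066725060/3 = 0.0022241687
R = 0.7968681219 + 0.0022241687 = 0.7990922906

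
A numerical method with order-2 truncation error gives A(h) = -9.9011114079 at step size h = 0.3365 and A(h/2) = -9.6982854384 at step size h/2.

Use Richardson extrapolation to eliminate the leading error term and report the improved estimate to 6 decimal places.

-9.630677

With r = 2 the leading error scales as h^2, so the weight is 2^2 = 4.
4 × (-9.6982854384) − (-9.9011114079) = -28.8920303457
(-28.8920303457) ÷ 3 = -9.6306767819
Gap between inputs: 2.028e-01; correction applied: +0.0676086565.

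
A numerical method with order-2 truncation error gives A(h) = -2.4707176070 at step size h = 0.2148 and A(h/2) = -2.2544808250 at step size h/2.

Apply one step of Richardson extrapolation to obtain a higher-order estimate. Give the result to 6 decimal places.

-2.182402

Error is O(h^2); halving h shrinks it by 2^2 = 4.
4·(-2.2544808250) − (-2.4707176070) = -6.5472056930
(-6.5472056930) ÷ 3 = -2.1824018977
Correction |R − A(h/2)| = 7.208e-02; gap |A(h/2) − A(h)| = 2.162e-01.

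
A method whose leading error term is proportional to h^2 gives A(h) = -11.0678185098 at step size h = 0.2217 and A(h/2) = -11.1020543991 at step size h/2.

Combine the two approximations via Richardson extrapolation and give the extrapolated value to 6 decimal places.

-11.113466

r = 2, so 2^r = 4.
Difference of the inputs: -11.1020543991 − (-11.0678185098) = -0.0342358893
Correction (A(h/2) − A(h))/(4 − 1) = (-0.0342358893)/3 = -0.0114119631
R = -11.1020543991 − 0.0114119631 = -11.1134663622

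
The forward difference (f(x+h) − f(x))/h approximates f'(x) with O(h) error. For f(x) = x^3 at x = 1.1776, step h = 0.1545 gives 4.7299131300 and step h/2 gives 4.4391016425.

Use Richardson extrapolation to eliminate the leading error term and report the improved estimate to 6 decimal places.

4.148290

r = 1: numerator weight 2, denominator 1.
A(h/2) − A(h) = 4.4391016425 − 4.7299131300 = -0.2908114875
Divide by 2^1 − 1 = 1: (-0.2908114875)/1 = -0.2908114875
R = 4.4391016425 − 0.2908114875 = 4.1482901550
Correction |R − A(h/2)| = 2.908e-01; gap |A(h/2) − A(h)| = 2.908e-01.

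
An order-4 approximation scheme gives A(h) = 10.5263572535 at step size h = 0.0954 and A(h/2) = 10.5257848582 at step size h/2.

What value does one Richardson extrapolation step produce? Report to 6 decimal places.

Method order is 4; weight 2^4 = 16.
A(h/2) − A(h) = 10.5257848582 − 10.5263572535 = -0.0005723953
Divide by 2^4 − 1 = 15: (-0.0005723953)/15 = -0.0000381597
R = 10.5257848582 − 0.0000381597 = 10.5257466985

10.525747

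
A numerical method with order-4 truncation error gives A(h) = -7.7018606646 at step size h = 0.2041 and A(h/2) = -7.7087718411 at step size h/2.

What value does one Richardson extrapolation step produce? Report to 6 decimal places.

-7.709233

With r = 4 the leading error scales as h^4, so the weight is 2^4 = 16.
16·(-7.7087718411) = -123.3403494576; subtract (-7.7018606646) → -115.6384887930
Denominator 16 − 1 = 15.
R = (-115.6384887930)/15 = -7.7092325862
Gap between inputs: 6.911e-03; correction applied: −0.0004607451.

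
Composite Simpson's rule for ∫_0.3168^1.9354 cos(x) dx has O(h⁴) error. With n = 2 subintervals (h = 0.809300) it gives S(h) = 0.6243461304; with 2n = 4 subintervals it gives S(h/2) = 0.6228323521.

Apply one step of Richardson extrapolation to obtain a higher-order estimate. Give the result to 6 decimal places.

r = 4, so 2^r = 16.
16·0.6228323521 = 9.9653176336; subtract 0.6243461304 → 9.3409715032
9.3409715032 ÷ 15 = 0.6227314335

0.622731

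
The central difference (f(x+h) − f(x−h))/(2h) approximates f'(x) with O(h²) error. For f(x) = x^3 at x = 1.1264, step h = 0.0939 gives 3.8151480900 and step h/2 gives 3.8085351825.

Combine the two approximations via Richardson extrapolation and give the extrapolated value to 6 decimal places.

The method has order 2: 2^2 = 4.
Top: 4(3.8085351825) − (3.8151480900) = 11.4189926400
Divide by 2^2 − 1 = 3.
So the Richardson estimate is 3.8063308800.

3.806331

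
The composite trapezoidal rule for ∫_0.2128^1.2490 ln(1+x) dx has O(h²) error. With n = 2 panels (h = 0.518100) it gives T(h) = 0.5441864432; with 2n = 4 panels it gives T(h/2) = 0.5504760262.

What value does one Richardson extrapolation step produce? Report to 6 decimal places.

With r = 2 the leading error scales as h^2, so the weight is 2^2 = 4.
2^2·A(h/2) = 2.2019041048; minus A(h) gives 1.6577176616.
Denominator 4 − 1 = 3.
1.6577176616 ÷ 3 = 0.5525725539
Correction |R − A(h/2)| = 2.097e-03; gap |A(h/2) − A(h)| = 6.290e-03.

0.552573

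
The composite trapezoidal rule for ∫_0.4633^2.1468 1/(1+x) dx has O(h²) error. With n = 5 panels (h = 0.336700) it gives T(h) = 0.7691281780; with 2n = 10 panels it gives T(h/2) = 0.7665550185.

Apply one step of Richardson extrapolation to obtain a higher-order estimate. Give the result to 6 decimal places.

The method has order 2: 2^2 = 4.
4×0.7665550185 = 3.0662200740; 3.0662200740 − 0.7691281780 = 2.2970918960
R = 2.2970918960/3 = 0.7656972987

0.765697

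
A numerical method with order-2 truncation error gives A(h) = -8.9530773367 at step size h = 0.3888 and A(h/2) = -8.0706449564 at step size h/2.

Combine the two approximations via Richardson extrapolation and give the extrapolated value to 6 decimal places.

With r = 2 the leading error scales as h^2, so the weight is 2^2 = 4.
4 × (-8.0706449564) = -32.2825798256; subtract (-8.9530773367) → -23.3295024889
Divide by 2^2 − 1 = 3.
So the Richardson estimate is -7.7765008296.

-7.776501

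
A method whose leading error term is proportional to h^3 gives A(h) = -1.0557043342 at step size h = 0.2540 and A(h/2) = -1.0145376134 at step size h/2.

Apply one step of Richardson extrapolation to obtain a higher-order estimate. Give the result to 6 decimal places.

-1.008657

Leading term ∝ h^3; use weight 8 = 2^3.
8 × (-1.0145376134) = -8.1163009072; (-8.1163009072) − (-1.0557043342) = -7.0605965730
Divide by 2^3 − 1 = 7.
R = (-7.0605965730)/7 = -1.0086566533
Gap between inputs: 4.117e-02; correction applied: +0.0058809601.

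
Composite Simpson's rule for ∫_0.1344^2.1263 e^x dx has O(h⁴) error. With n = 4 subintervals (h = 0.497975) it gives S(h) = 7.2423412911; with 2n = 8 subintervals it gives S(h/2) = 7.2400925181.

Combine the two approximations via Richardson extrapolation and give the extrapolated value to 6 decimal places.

Method order is 4; weight 2^4 = 16.
2^4 × A(h/2) = 115.8414802896; minus A(h) gives 108.5991389985.
Extrapolated: 108.5991389985 / 15 = 7.2399425999

7.239943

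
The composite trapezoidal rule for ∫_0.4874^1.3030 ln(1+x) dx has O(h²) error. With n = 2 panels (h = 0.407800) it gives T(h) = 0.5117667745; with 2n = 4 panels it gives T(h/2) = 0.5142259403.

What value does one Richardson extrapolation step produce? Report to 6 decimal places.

r = 2, so 2^r = 4.
4*0.5142259403 = 2.0569037612; subtract 0.5117667745 → 1.5451369867
(4*0.5142259403 − 0.5117667745)/(4 − 1) = 0.5150456622

0.515046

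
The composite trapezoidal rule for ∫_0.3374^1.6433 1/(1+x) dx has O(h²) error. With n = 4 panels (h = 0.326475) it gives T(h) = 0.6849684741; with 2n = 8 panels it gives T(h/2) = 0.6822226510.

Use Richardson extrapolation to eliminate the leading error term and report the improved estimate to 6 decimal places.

Leading term ∝ h^2; use weight 4 = 2^2.
Numerator 4·A(h/2) − A(h) = 4·0.6822226510 − 0.6849684741 = 2.0439221299
Denominator 4 − 1 = 3.
So the Richardson estimate is 0.6813073766.
Correction |R − A(h/2)| = 9.153e-04; gap |A(h/2) − A(h)| = 2.746e-03.

0.681307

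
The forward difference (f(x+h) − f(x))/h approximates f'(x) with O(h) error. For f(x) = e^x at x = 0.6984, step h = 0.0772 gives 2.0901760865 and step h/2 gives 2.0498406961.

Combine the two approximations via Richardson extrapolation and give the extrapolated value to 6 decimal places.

2.009505

Error is O(h^1); halving h shrinks it by 2^1 = 2.
2×2.0498406961 = 4.0996813922; subtract 2.0901760865 → 2.0095053057
R = 2.0095053057/1 = 2.0095053057
Gap between inputs: 4.034e-02; correction applied: −0.0403353904.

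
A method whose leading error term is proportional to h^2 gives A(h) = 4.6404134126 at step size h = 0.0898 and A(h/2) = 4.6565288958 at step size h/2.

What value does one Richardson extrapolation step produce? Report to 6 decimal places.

Order 2 gives 2^r = 4 and 2^r − 1 = 3.
A(h/2) − A(h) = 4.6565288958 − 4.6404134126 = 0.0161154832
Correction (A(h/2) − A(h))/(4 − 1) = 0.0161154832/3 = 0.0053718277
R = 4.6565288958 + 0.0053718277 = 4.6619007235

4.661901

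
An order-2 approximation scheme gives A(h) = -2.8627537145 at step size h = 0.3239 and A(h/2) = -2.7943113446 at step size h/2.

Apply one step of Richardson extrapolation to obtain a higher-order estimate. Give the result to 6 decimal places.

-2.771497

With r = 2 the leading error scales as h^2, so the weight is 2^2 = 4.
2^2·A(h/2) = -11.1772453784; minus A(h) gives -8.3144916639.
R = (-8.3144916639)/3 = -2.7714972213
Shift from A(h/2): +0.0228141233.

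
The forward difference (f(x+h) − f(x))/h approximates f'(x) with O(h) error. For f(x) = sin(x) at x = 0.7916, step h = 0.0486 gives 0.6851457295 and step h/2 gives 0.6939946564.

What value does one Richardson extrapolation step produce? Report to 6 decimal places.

0.702844

The method has order 1: 2^1 = 2.
2*0.6939946564 = 1.3879893128; subtract 0.6851457295 → 0.7028435833
(2*0.6939946564 − 0.6851457295)/(2 − 1) = 0.7028435833
Shift from A(h/2): +0.0088489269.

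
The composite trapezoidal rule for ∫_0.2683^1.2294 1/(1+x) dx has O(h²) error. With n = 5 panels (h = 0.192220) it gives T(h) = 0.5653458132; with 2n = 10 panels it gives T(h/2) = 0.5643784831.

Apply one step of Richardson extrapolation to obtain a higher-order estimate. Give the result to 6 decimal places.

0.564056

Leading term ∝ h^2; use weight 4 = 2^2.
2^2·A(h/2) = 2.2575139324; minus A(h) gives 1.6921681192.
R = 1.6921681192/3 = 0.5640560397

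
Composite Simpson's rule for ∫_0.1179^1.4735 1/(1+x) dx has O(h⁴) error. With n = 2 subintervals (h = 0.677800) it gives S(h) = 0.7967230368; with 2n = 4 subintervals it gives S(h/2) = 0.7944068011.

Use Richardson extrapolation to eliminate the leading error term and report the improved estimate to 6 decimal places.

Leading term ∝ h^4; use weight 16 = 2^4.
Weighted: 12.7105088176 − 0.7967230368 = 11.9137857808
Extrapolated: 11.9137857808 / 15 = 0.7942523854
Shift from A(h/2): −0.0001544157.

0.794252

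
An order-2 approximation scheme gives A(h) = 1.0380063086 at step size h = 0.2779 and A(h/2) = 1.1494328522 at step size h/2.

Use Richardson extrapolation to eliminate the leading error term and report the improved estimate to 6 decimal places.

Order 2 gives 2^r = 4 and 2^r − 1 = 3.
4*1.1494328522 = 4.5977314088; 4.5977314088 − 1.0380063086 = 3.5597251002
Divide by 2^2 − 1 = 3.
3.5597251002 ÷ 3 = 1.1865750334
Shift from A(h/2): +0.0371421812.

1.186575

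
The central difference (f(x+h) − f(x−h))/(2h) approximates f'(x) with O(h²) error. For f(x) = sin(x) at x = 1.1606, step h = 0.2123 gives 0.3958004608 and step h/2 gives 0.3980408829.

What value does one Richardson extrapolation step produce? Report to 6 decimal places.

Error is O(h^2); halving h shrinks it by 2^2 = 4.
Top: 4(0.3980408829) − (0.3958004608) = 1.1963630708
Divide by 2^2 − 1 = 3.
Result: 0.3987876903

0.398788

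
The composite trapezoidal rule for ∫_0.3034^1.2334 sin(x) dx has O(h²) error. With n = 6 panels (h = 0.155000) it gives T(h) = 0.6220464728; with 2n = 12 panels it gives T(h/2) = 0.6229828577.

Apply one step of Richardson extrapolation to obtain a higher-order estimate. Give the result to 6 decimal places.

0.623295

Error is O(h^2); halving h shrinks it by 2^2 = 4.
4 × 0.6229828577 − 0.6220464728 = 1.8698849580
1.8698849580 ÷ 3 = 0.6232949860
Correction |R − A(h/2)| = 3.121e-04; gap |A(h/2) − A(h)| = 9.364e-04.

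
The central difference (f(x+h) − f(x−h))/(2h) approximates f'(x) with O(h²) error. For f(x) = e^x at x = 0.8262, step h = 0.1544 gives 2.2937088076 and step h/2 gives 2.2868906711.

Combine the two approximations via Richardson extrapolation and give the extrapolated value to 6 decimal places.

Error is O(h^2); halving h shrinks it by 2^2 = 4.
2^2·A(h/2) = 9.1475626844; minus A(h) gives 6.8538538768.
Denominator 4 − 1 = 3.
6.8538538768 ÷ 3 = 2.2846179589

2.284618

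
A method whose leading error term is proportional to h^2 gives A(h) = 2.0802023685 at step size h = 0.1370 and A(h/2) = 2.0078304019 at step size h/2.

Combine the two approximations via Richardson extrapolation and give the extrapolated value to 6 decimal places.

1.983706

The method has order 2: 2^2 = 4.
2^2·A(h/2) = 8.0313216076; minus A(h) gives 5.9511192391.
Denominator 4 − 1 = 3.
Extrapolated: 5.9511192391 / 3 = 1.9837064130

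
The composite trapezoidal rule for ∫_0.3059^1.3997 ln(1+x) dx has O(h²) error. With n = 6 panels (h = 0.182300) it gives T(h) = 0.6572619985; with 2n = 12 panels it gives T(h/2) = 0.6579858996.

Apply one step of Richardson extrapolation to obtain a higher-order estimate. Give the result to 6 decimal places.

Order 2 gives 2^r = 4 and 2^r − 1 = 3.
Weighted: 2.6319435984 − 0.6572619985 = 1.9746815999
1.9746815999 ÷ 3 = 0.6582272000

0.658227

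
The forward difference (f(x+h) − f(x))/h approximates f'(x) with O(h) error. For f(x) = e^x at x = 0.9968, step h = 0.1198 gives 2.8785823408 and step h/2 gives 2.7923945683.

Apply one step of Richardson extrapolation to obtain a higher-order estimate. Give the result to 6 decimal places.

2.706207

r = 1: numerator weight 2, denominator 1.
Top: 2(2.7923945683) − (2.8785823408) = 2.7062067958
R = 2.7062067958/1 = 2.7062067958
Gap between inputs: 8.619e-02; correction applied: −0.0861877725.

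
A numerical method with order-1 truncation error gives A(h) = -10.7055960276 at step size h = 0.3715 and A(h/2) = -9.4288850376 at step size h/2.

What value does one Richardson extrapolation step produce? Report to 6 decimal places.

-8.152174

Order 1 gives 2^r = 2 and 2^r − 1 = 1.
2*(-9.4288850376) = -18.8577700752; subtract (-10.7055960276) → -8.1521740476
(2*(-9.4288850376) − (-10.7055960276))/(2 − 1) = -8.1521740476
Correction |R − A(h/2)| = 1.277e+00; gap |A(h/2) − A(h)| = 1.277e+00.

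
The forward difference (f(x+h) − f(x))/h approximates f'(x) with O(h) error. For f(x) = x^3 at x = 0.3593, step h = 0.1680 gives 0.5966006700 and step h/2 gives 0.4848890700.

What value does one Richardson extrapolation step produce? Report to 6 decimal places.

Error is O(h^1); halving h shrinks it by 2^1 = 2.
2·0.4848890700 − 0.5966006700 = 0.3731774700
Extrapolated: 0.3731774700 / 1 = 0.3731774700

0.373177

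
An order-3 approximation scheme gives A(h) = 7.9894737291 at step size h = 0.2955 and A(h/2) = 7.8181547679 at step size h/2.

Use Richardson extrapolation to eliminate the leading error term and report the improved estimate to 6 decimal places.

Leading term ∝ h^3; use weight 8 = 2^3.
8 × 7.8181547679 − 7.9894737291 = 54.5557644141
R = 54.5557644141/7 = 7.7936806306
Correction |R − A(h/2)| = 2.447e-02; gap |A(h/2) − A(h)| = 1.713e-01.

7.793681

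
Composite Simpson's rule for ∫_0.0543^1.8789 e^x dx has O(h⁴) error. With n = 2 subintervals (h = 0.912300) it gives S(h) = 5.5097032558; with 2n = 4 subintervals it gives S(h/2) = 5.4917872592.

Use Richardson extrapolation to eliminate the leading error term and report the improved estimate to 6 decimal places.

5.490593

r = 4, so 2^r = 16.
Weighted: 87.8685961472 − 5.5097032558 = 82.3588928914
R = 82.3588928914/15 = 5.4905928594
Gap between inputs: 1.792e-02; correction applied: −0.0011943998.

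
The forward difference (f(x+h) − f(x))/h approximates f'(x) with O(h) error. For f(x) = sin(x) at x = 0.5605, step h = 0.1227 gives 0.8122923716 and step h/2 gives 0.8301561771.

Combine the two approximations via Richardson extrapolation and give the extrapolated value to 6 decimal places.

0.848020

Error is O(h^1); halving h shrinks it by 2^1 = 2.
Weighted: 1.6603123542 − 0.8122923716 = 0.8480199826
Divide by 2^1 − 1 = 1.
0.8480199826 ÷ 1 = 0.8480199826
Shift from A(h/2): +0.0178638055.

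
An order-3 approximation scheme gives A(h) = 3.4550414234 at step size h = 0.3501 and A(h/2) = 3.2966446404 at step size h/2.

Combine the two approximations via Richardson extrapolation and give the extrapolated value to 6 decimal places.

3.274017

r = 3: numerator weight 8, denominator 7.
2^3*A(h/2) = 26.3731571232; minus A(h) gives 22.9181156998.
(8*3.2966446404 − 3.4550414234)/(8 − 1) = 3.2740165285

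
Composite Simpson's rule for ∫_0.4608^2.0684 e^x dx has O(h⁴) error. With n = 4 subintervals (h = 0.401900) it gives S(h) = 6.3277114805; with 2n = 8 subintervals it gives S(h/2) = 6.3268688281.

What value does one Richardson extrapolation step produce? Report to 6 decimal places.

6.326813

Order 4 gives 2^r = 16 and 2^r − 1 = 15.
2^4*A(h/2) = 101.2299012496; minus A(h) gives 94.9021897691.
Extrapolated: 94.9021897691 / 15 = 6.3268126513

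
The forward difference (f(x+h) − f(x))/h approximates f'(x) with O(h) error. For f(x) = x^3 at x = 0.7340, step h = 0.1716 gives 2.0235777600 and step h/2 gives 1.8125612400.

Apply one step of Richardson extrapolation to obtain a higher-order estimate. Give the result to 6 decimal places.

With r = 1 the leading error scales as h^1, so the weight is 2^1 = 2.
Difference of the inputs: 1.8125612400 − 2.0235777600 = -0.2110165200
Correction (A(h/2) − A(h))/(2 − 1) = (-0.2110165200)/1 = -0.2110165200
R = A(h/2) + (A(h/2) − A(h))/1 = 1.8125612400 − 0.2110165200 = 1.6015447200

1.601545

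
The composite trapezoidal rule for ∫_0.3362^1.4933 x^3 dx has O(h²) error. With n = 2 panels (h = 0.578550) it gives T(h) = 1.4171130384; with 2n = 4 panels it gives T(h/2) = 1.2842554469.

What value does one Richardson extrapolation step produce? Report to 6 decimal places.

Method order is 2; weight 2^2 = 4.
4 × 1.2842554469 = 5.1370217876; 5.1370217876 − 1.4171130384 = 3.7199087492
Divide by 2^2 − 1 = 3.
(4 × 1.2842554469 − 1.4171130384)/(4 − 1) = 1.2399695831
Gap between inputs: 1.329e-01; correction applied: −0.0442858638.

1.239970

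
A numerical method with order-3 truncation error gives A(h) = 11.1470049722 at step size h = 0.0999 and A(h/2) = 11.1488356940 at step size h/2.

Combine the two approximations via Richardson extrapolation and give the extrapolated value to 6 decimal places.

11.149097

Method order is 3; weight 2^3 = 8.
Weighted: 89.1906855520 − 11.1470049722 = 78.0436805798
Divide by 2^3 − 1 = 7.
Extrapolated: 78.0436805798 / 7 = 11.1490972257
Correction |R − A(h/2)| = 2.615e-04; gap |A(h/2) − A(h)| = 1.831e-03.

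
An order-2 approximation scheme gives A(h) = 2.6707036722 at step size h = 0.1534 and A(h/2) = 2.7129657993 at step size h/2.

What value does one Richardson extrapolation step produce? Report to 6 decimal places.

2.727053

Leading term ∝ h^2; use weight 4 = 2^2.
4×2.7129657993 = 10.8518631972; 10.8518631972 − 2.6707036722 = 8.1811595250
Divide by 2^2 − 1 = 3.
8.1811595250 ÷ 3 = 2.7270531750
Correction |R − A(h/2)| = 1.409e-02; gap |A(h/2) − A(h)| = 4.226e-02.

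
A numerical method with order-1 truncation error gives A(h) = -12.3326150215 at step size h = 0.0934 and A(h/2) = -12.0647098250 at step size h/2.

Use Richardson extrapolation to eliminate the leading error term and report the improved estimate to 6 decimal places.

-11.796805

Leading term ∝ h^1; use weight 2 = 2^1.
2×(-12.0647098250) = -24.1294196500; (-24.1294196500) − (-12.3326150215) = -11.7968046285
(-11.7968046285) ÷ 1 = -11.7968046285
Correction |R − A(h/2)| = 2.679e-01; gap |A(h/2) − A(h)| = 2.679e-01.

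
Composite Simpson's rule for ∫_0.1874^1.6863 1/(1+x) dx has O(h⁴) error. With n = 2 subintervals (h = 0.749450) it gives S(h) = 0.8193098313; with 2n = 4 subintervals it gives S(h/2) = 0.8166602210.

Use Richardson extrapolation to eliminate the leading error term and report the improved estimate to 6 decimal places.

0.816484

With r = 4 the leading error scales as h^4, so the weight is 2^4 = 16.
16×0.8166602210 = 13.0665635360; 13.0665635360 − 0.8193098313 = 12.2472537047
Divide by 2^4 − 1 = 15.
12.2472537047 ÷ 15 = 0.8164835803
Gap between inputs: 2.650e-03; correction applied: −0.0001766407.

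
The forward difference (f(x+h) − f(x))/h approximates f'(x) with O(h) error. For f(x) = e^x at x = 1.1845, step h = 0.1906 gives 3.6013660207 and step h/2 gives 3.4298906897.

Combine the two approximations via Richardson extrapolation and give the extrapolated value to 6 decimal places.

3.258415

r = 1: numerator weight 2, denominator 1.
A(h/2) − A(h) = 3.4298906897 − 3.6013660207 = -0.1714753310
Divide by 2^1 − 1 = 1: (-0.1714753310)/1 = -0.1714753310
R = A(h/2) + (A(h/2) − A(h))/1 = 3.4298906897 − 0.1714753310 = 3.2584153587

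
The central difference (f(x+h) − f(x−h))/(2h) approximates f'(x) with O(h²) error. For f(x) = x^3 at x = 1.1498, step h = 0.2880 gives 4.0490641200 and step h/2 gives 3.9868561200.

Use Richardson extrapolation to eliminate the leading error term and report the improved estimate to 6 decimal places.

3.966120

Order 2 gives 2^r = 4 and 2^r − 1 = 3.
2^2*A(h/2) = 15.9474244800; minus A(h) gives 11.8983603600.
Extrapolated: 11.8983603600 / 3 = 3.9661201200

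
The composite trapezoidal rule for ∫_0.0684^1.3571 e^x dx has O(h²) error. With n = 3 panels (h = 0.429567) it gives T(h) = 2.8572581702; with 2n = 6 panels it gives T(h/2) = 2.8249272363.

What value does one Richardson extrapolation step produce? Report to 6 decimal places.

2.814150

With r = 2 the leading error scales as h^2, so the weight is 2^2 = 4.
4 × 2.8249272363 = 11.2997089452; subtract 2.8572581702 → 8.4424507750
Extrapolated: 8.4424507750 / 3 = 2.8141502583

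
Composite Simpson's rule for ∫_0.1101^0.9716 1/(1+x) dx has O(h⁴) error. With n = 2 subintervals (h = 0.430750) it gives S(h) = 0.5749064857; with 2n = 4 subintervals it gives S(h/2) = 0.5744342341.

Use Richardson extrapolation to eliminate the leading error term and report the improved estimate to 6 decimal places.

0.574403

Method order is 4; weight 2^4 = 16.
16*0.5744342341 = 9.1909477456; subtract 0.5749064857 → 8.6160412599
(16*0.5744342341 − 0.5749064857)/(16 − 1) = 0.5744027507
Gap between inputs: 4.723e-04; correction applied: −0.0000314834.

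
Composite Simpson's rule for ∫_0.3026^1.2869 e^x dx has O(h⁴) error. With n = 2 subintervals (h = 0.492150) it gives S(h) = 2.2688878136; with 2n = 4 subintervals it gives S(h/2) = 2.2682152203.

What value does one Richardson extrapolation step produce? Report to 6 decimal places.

2.268170

The method has order 4: 2^4 = 16.
16*2.2682152203 = 36.2914435248; 36.2914435248 − 2.2688878136 = 34.0225557112
Denominator 16 − 1 = 15.
So the Richardson estimate is 2.2681703807.
Shift from A(h/2): −0.0000448396.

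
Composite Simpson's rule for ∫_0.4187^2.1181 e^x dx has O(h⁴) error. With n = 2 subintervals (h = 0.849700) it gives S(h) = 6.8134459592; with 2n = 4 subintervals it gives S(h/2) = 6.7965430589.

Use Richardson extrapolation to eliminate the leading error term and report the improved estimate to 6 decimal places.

Leading term ∝ h^4; use weight 16 = 2^4.
16*6.7965430589 − 6.8134459592 = 101.9312429832
Denominator 16 − 1 = 15.
101.9312429832 ÷ 15 = 6.7954161989

6.795416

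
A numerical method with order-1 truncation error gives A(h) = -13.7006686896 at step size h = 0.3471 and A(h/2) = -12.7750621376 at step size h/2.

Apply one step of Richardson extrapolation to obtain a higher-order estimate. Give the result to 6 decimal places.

Order 1 gives 2^r = 2 and 2^r − 1 = 1.
2^1*A(h/2) = -25.5501242752; minus A(h) gives -11.8494555856.
Extrapolated: (-11.8494555856) / 1 = -11.8494555856

-11.849456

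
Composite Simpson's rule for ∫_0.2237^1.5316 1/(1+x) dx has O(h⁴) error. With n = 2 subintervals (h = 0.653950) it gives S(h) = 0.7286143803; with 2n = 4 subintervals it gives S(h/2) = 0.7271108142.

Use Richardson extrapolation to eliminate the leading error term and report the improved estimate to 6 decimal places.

0.727011

Order 4 gives 2^r = 16 and 2^r − 1 = 15.
16 × 0.7271108142 − 0.7286143803 = 10.9051586469
Divide by 2^4 − 1 = 15.
So the Richardson estimate is 0.7270105765.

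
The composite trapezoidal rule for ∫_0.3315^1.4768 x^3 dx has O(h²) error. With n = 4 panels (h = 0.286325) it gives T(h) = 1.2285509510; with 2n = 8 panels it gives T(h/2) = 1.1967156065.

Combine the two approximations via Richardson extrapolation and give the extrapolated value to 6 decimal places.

Leading term ∝ h^2; use weight 4 = 2^2.
4×1.1967156065 = 4.7868624260; subtract 1.2285509510 → 3.5583114750
Denominator 4 − 1 = 3.
3.5583114750 ÷ 3 = 1.1861038250
Correction |R − A(h/2)| = 1.061e-02; gap |A(h/2) − A(h)| = 3.184e-02.

1.186104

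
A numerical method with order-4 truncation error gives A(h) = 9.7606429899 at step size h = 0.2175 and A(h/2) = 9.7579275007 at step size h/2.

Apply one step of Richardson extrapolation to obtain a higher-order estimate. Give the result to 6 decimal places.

r = 4, so 2^r = 16.
16×9.7579275007 = 156.1268400112; 156.1268400112 − 9.7606429899 = 146.3661970213
Divide by 2^4 − 1 = 15.
146.3661970213 ÷ 15 = 9.7577464681

9.757746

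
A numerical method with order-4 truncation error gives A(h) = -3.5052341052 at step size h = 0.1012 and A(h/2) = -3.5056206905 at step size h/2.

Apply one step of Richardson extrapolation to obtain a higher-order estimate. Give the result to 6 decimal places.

-3.505646

With r = 4 the leading error scales as h^4, so the weight is 2^4 = 16.
2^4*A(h/2) = -56.0899310480; minus A(h) gives -52.5846969428.
(16*(-3.5056206905) − (-3.5052341052))/(16 − 1) = -3.5056464629
Correction |R − A(h/2)| = 2.577e-05; gap |A(h/2) − A(h)| = 3.866e-04.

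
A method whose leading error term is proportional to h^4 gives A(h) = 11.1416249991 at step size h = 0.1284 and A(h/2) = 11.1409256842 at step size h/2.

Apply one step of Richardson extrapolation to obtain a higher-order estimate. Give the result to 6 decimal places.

r = 4: numerator weight 16, denominator 15.
Numerator 16 × A(h/2) − A(h) = 16 × 11.1409256842 − 11.1416249991 = 167.1131859481
Denominator 16 − 1 = 15.
Extrapolated: 167.1131859481 / 15 = 11.1408790632
Gap between inputs: 6.993e-04; correction applied: −0.0000466210.

11.140879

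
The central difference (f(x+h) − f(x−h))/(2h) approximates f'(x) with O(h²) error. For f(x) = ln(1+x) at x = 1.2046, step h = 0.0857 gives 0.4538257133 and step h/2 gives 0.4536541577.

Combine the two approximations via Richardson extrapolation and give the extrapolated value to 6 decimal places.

0.453597

r = 2, so 2^r = 4.
4*0.4536541577 − 0.4538257133 = 1.3607909175
Denominator 4 − 1 = 3.
Result: 0.4535969725
Shift from A(h/2): −0.0000571852.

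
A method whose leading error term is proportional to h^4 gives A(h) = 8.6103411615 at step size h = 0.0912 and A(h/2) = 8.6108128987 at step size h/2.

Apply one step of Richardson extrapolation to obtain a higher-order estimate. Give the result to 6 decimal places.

Order 4 gives 2^r = 16 and 2^r − 1 = 15.
Top: 16(8.6108128987) − (8.6103411615) = 129.1626652177
R = 129.1626652177/15 = 8.6108443478
Gap between inputs: 4.717e-04; correction applied: +0.0000314491.

8.610844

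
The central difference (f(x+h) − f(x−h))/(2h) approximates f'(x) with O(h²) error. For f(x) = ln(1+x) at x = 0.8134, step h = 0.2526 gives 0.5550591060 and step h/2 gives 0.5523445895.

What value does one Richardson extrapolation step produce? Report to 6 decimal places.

0.551440

Method order is 2; weight 2^2 = 4.
2^2 × A(h/2) = 2.2093783580; minus A(h) gives 1.6543192520.
Denominator 4 − 1 = 3.
Extrapolated: 1.6543192520 / 3 = 0.5514397507
Shift from A(h/2): −0.0009048388.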